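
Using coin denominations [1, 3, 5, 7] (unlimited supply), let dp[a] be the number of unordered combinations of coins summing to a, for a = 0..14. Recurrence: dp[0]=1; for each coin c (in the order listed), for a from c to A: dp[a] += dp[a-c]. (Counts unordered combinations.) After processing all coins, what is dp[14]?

16

after  coin     0     1     2     3     4     5     6     7     8     9    10    11    12    13    14
          1     1     1     1     1     1     1     1     1     1     1     1     1     1     1     1
          3     1     1     1     2     2     2     3     3     3     4     4     4     5     5     5
          5     1     1     1     2     2     3     4     4     5     6     7     8     9    10    11
          7     1     1     1     2     2     3     4     5     6     7     9    10    12    14    16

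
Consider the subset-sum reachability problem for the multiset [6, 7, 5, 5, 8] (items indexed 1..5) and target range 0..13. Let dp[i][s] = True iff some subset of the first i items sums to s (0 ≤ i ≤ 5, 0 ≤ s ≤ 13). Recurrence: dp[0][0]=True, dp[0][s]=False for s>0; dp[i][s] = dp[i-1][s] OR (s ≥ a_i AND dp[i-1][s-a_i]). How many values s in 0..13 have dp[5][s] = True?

9

i\s   0   1   2   3   4   5   6   7   8   9  10  11  12  13
  0   T   F   F   F   F   F   F   F   F   F   F   F   F   F
  1   T   F   F   F   F   F   T   F   F   F   F   F   F   F
  2   T   F   F   F   F   F   T   T   F   F   F   F   F   T
  3   T   F   F   F   F   T   T   T   F   F   F   T   T   T
  4   T   F   F   F   F   T   T   T   F   F   T   T   T   T
  5   T   F   F   F   F   T   T   T   T   F   T   T   T   T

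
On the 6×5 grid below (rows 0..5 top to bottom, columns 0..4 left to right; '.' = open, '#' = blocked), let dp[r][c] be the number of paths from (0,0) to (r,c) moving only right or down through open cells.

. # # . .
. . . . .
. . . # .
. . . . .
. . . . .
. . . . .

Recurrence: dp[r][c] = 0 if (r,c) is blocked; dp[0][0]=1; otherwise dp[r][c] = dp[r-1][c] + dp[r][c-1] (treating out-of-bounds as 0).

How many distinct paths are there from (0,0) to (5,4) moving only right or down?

r\c   0   1   2   3   4
  0   1   0   0   0   0
  1   1   1   1   1   1
  2   1   2   3   0   1
  3   1   3   6   6   7
  4   1   4  10  16  23
  5   1   5  15  31  54

54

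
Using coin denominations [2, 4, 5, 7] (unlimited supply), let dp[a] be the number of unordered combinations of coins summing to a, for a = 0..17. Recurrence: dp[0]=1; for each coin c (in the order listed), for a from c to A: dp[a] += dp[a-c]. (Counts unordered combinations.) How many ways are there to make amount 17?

9

after  coin     0     1     2     3     4     5     6     7     8     9    10    11    12    13    14    15    16    17
          2     1     0     1     0     1     0     1     0     1     0     1     0     1     0     1     0     1     0
          4     1     0     1     0     2     0     2     0     3     0     3     0     4     0     4     0     5     0
          5     1     0     1     0     2     1     2     1     3     2     4     2     5     3     6     4     7     5
          7     1     0     1     0     2     1     2     2     3     3     4     4     6     5     8     7    10     9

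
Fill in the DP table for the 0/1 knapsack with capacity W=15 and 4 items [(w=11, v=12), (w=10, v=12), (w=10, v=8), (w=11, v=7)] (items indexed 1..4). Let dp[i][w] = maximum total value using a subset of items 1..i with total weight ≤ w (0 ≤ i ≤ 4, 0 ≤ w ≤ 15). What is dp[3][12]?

12

i\w   0   1   2   3   4   5   6   7   8   9  10  11  12  13  14  15
  0   0   0   0   0   0   0   0   0   0   0   0   0   0   0   0   0
  1   0   0   0   0   0   0   0   0   0   0   0  12  12  12  12  12
  2   0   0   0   0   0   0   0   0   0   0  12  12  12  12  12  12
  3   0   0   0   0   0   0   0   0   0   0  12  12  12  12  12  12
  4   0   0   0   0   0   0   0   0   0   0  12  12  12  12  12  12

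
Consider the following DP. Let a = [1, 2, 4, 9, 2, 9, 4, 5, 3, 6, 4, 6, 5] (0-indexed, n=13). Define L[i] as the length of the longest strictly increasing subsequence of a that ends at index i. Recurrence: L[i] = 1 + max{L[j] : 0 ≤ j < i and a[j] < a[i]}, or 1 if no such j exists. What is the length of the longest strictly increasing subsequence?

5

   i    0    1    2    3    4    5    6    7    8    9   10   11   12
a[i]    1    2    4    9    2    9    4    5    3    6    4    6    5
L[i]    1    2    3    4    2    4    3    4    3    5    4    5    5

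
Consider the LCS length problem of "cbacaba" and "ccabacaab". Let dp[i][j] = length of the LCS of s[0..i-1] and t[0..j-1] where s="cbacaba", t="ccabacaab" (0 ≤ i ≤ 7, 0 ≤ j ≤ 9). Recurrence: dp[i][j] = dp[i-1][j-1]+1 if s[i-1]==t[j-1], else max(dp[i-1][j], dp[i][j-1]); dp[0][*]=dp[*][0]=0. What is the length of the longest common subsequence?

   ''  c  c  a  b  a  c  a  a  b
''  0  0  0  0  0  0  0  0  0  0
 c  0  1  1  1  1  1  1  1  1  1
 b  0  1  1  1  2  2  2  2  2  2
 a  0  1  1  2  2  3  3  3  3  3
 c  0  1  2  2  2  3  4  4  4  4
 a  0  1  2  3  3  3  4  5  5  5
 b  0  1  2  3  4  4  4  5  5  6
 a  0  1  2  3  4  5  5  5  6  6

6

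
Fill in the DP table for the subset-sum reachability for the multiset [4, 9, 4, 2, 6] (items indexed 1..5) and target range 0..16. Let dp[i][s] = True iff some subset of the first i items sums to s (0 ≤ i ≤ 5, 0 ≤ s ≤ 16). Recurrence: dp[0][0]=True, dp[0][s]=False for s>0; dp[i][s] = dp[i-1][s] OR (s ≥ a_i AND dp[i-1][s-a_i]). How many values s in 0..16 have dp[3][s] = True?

5

i\s   0   1   2   3   4   5   6   7   8   9  10  11  12  13  14  15  16
  0   T   F   F   F   F   F   F   F   F   F   F   F   F   F   F   F   F
  1   T   F   F   F   T   F   F   F   F   F   F   F   F   F   F   F   F
  2   T   F   F   F   T   F   F   F   F   T   F   F   F   T   F   F   F
  3   T   F   F   F   T   F   F   F   T   T   F   F   F   T   F   F   F
  4   T   F   T   F   T   F   T   F   T   T   T   T   F   T   F   T   F
  5   T   F   T   F   T   F   T   F   T   T   T   T   T   T   T   T   T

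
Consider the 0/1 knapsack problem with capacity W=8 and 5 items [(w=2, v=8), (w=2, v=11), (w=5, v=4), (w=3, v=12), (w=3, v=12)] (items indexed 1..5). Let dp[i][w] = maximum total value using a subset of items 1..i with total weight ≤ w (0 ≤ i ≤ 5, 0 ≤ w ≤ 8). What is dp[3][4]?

i\w   0   1   2   3   4   5   6   7   8
  0   0   0   0   0   0   0   0   0   0
  1   0   0   8   8   8   8   8   8   8
  2   0   0  11  11  19  19  19  19  19
  3   0   0  11  11  19  19  19  19  19
  4   0   0  11  12  19  23  23  31  31
  5   0   0  11  12  19  23  24  31  35

19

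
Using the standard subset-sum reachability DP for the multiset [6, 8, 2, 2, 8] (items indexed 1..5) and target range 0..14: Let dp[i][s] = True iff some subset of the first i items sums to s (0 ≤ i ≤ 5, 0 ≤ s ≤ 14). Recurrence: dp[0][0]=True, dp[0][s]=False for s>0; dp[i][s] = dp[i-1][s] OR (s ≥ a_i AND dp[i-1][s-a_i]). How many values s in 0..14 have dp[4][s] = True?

i\s   0   1   2   3   4   5   6   7   8   9  10  11  12  13  14
  0   T   F   F   F   F   F   F   F   F   F   F   F   F   F   F
  1   T   F   F   F   F   F   T   F   F   F   F   F   F   F   F
  2   T   F   F   F   F   F   T   F   T   F   F   F   F   F   T
  3   T   F   T   F   F   F   T   F   T   F   T   F   F   F   T
  4   T   F   T   F   T   F   T   F   T   F   T   F   T   F   T
  5   T   F   T   F   T   F   T   F   T   F   T   F   T   F   T

8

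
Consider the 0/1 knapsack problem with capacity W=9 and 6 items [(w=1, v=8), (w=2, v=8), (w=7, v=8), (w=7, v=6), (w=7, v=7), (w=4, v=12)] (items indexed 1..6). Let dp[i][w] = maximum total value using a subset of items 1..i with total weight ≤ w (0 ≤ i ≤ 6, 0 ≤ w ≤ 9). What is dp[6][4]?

16

i\w   0   1   2   3   4   5   6   7   8   9
  0   0   0   0   0   0   0   0   0   0   0
  1   0   8   8   8   8   8   8   8   8   8
  2   0   8   8  16  16  16  16  16  16  16
  3   0   8   8  16  16  16  16  16  16  16
  4   0   8   8  16  16  16  16  16  16  16
  5   0   8   8  16  16  16  16  16  16  16
  6   0   8   8  16  16  20  20  28  28  28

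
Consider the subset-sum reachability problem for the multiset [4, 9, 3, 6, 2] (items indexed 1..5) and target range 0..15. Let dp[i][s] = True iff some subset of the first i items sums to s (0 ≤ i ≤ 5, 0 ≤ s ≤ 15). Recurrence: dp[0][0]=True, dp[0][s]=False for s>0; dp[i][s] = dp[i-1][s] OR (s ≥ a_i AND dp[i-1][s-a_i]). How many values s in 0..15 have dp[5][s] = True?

15

i\s   0   1   2   3   4   5   6   7   8   9  10  11  12  13  14  15
  0   T   F   F   F   F   F   F   F   F   F   F   F   F   F   F   F
  1   T   F   F   F   T   F   F   F   F   F   F   F   F   F   F   F
  2   T   F   F   F   T   F   F   F   F   T   F   F   F   T   F   F
  3   T   F   F   T   T   F   F   T   F   T   F   F   T   T   F   F
  4   T   F   F   T   T   F   T   T   F   T   T   F   T   T   F   T
  5   T   F   T   T   T   T   T   T   T   T   T   T   T   T   T   T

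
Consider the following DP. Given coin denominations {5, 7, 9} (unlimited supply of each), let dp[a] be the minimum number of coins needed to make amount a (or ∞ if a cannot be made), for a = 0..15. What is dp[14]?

 a  0  1  2  3  4  5  6  7  8  9 10 11 12 13 14 15
dp  0  -  -  -  -  1  -  1  -  1  2  -  2  -  2  3
(- denotes ∞ / unreachable)

2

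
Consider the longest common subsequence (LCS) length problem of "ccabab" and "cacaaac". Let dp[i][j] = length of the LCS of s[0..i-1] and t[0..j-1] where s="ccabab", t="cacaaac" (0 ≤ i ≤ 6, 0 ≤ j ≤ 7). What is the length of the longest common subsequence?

   ''  c  a  c  a  a  a  c
''  0  0  0  0  0  0  0  0
 c  0  1  1  1  1  1  1  1
 c  0  1  1  2  2  2  2  2
 a  0  1  2  2  3  3  3  3
 b  0  1  2  2  3  3  3  3
 a  0  1  2  2  3  4  4  4
 b  0  1  2  2  3  4  4  4

4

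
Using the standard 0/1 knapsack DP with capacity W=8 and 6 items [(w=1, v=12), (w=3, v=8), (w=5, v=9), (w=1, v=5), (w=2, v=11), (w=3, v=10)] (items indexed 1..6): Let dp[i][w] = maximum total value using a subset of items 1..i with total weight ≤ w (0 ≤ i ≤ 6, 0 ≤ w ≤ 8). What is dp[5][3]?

i\w   0   1   2   3   4   5   6   7   8
  0   0   0   0   0   0   0   0   0   0
  1   0  12  12  12  12  12  12  12  12
  2   0  12  12  12  20  20  20  20  20
  3   0  12  12  12  20  20  21  21  21
  4   0  12  17  17  20  25  25  26  26
  5   0  12  17  23  28  28  31  36  36
  6   0  12  17  23  28  28  33  38  38

23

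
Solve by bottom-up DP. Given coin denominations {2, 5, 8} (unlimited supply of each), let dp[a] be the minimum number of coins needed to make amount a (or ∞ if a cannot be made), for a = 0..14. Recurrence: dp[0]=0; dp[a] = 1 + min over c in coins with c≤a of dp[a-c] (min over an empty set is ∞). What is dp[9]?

3

 a  0  1  2  3  4  5  6  7  8  9 10 11 12 13 14
dp  0  -  1  -  2  1  3  2  1  3  2  4  3  2  4
(- denotes ∞ / unreachable)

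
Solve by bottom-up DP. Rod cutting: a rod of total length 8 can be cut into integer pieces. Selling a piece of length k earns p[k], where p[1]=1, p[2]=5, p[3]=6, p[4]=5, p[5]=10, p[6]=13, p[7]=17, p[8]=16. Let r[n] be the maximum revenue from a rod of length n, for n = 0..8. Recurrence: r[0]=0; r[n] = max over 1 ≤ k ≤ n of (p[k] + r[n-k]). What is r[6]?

15

   n    0    1    2    3    4    5    6    7    8
r[n]    0    1    5    6   10   11   15   17   20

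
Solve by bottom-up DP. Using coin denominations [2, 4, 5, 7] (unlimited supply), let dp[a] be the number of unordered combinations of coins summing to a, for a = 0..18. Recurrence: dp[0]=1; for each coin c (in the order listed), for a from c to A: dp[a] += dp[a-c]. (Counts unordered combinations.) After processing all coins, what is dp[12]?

after  coin     0     1     2     3     4     5     6     7     8     9    10    11    12    13    14    15    16    17    18
          2     1     0     1     0     1     0     1     0     1     0     1     0     1     0     1     0     1     0     1
          4     1     0     1     0     2     0     2     0     3     0     3     0     4     0     4     0     5     0     5
          5     1     0     1     0     2     1     2     1     3     2     4     2     5     3     6     4     7     5     8
          7     1     0     1     0     2     1     2     2     3     3     4     4     6     5     8     7    10     9    12

6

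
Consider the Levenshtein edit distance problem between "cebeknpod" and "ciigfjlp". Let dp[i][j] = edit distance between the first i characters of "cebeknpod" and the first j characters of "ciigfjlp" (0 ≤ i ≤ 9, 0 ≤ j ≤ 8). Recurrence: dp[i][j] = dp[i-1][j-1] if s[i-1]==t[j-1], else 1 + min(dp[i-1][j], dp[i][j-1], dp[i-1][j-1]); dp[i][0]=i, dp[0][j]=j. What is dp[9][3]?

   ''  c  i  i  g  f  j  l  p
''  0  1  2  3  4  5  6  7  8
 c  1  0  1  2  3  4  5  6  7
 e  2  1  1  2  3  4  5  6  7
 b  3  2  2  2  3  4  5  6  7
 e  4  3  3  3  3  4  5  6  7
 k  5  4  4  4  4  4  5  6  7
 n  6  5  5  5  5  5  5  6  7
 p  7  6  6  6  6  6  6  6  6
 o  8  7  7  7  7  7  7  7  7
 d  9  8  8  8  8  8  8  8  8

8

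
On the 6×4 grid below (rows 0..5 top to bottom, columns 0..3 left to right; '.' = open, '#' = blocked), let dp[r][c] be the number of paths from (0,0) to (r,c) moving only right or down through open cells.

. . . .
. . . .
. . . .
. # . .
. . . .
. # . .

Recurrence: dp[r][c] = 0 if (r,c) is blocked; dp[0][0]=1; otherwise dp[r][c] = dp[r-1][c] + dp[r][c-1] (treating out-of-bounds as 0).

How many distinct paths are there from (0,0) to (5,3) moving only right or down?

30

r\c   0   1   2   3
  0   1   1   1   1
  1   1   2   3   4
  2   1   3   6  10
  3   1   0   6  16
  4   1   1   7  23
  5   1   0   7  30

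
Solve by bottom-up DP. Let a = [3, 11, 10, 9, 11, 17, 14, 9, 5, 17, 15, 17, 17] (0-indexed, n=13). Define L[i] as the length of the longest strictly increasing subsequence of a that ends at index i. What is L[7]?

   i    0    1    2    3    4    5    6    7    8    9   10   11   12
a[i]    3   11   10    9   11   17   14    9    5   17   15   17   17
L[i]    1    2    2    2    3    4    4    2    2    5    5    6    6

2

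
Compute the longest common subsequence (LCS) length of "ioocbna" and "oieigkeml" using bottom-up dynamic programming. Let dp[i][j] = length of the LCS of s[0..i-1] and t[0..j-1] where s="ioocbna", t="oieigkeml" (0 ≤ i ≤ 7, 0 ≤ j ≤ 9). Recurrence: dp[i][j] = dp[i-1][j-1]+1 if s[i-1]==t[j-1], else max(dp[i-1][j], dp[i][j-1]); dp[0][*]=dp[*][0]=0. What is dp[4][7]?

1

   ''  o  i  e  i  g  k  e  m  l
''  0  0  0  0  0  0  0  0  0  0
 i  0  0  1  1  1  1  1  1  1  1
 o  0  1  1  1  1  1  1  1  1  1
 o  0  1  1  1  1  1  1  1  1  1
 c  0  1  1  1  1  1  1  1  1  1
 b  0  1  1  1  1  1  1  1  1  1
 n  0  1  1  1  1  1  1  1  1  1
 a  0  1  1  1  1  1  1  1  1  1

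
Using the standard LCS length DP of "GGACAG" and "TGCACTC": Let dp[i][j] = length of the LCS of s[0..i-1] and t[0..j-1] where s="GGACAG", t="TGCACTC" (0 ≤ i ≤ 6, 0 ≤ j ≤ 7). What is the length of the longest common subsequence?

3

   ''  T  G  C  A  C  T  C
''  0  0  0  0  0  0  0  0
 G  0  0  1  1  1  1  1  1
 G  0  0  1  1  1  1  1  1
 A  0  0  1  1  2  2  2  2
 C  0  0  1  2  2  3  3  3
 A  0  0  1  2  3  3  3  3
 G  0  0  1  2  3  3  3  3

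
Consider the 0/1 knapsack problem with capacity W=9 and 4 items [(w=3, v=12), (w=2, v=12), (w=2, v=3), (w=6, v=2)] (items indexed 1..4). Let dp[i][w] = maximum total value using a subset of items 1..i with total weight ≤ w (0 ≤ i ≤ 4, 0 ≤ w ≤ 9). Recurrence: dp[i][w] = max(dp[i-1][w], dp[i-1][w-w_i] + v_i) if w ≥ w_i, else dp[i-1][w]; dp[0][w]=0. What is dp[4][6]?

24

i\w   0   1   2   3   4   5   6   7   8   9
  0   0   0   0   0   0   0   0   0   0   0
  1   0   0   0  12  12  12  12  12  12  12
  2   0   0  12  12  12  24  24  24  24  24
  3   0   0  12  12  15  24  24  27  27  27
  4   0   0  12  12  15  24  24  27  27  27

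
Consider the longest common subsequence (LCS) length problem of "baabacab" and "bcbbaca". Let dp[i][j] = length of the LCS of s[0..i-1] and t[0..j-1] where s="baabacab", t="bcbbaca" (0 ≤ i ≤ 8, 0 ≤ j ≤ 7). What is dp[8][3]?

3

   ''  b  c  b  b  a  c  a
''  0  0  0  0  0  0  0  0
 b  0  1  1  1  1  1  1  1
 a  0  1  1  1  1  2  2  2
 a  0  1  1  1  1  2  2  3
 b  0  1  1  2  2  2  2  3
 a  0  1  1  2  2  3  3  3
 c  0  1  2  2  2  3  4  4
 a  0  1  2  2  2  3  4  5
 b  0  1  2  3  3  3  4  5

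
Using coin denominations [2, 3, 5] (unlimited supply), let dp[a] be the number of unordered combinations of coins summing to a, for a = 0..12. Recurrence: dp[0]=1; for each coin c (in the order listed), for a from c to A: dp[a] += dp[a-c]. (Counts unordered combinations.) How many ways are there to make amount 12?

after  coin     0     1     2     3     4     5     6     7     8     9    10    11    12
          2     1     0     1     0     1     0     1     0     1     0     1     0     1
          3     1     0     1     1     1     1     2     1     2     2     2     2     3
          5     1     0     1     1     1     2     2     2     3     3     4     4     5

5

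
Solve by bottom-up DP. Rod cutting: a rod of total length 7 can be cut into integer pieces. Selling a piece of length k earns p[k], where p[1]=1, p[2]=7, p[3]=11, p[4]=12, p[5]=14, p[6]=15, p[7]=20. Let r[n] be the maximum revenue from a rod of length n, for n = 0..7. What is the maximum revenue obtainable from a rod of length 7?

   n    0    1    2    3    4    5    6    7
r[n]    0    1    7   11   14   18   22   25

25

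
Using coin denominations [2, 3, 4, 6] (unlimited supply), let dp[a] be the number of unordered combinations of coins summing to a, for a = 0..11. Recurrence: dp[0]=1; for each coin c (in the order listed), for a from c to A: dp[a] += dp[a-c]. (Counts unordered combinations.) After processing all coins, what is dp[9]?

4

after  coin     0     1     2     3     4     5     6     7     8     9    10    11
          2     1     0     1     0     1     0     1     0     1     0     1     0
          3     1     0     1     1     1     1     2     1     2     2     2     2
          4     1     0     1     1     2     1     3     2     4     3     5     4
          6     1     0     1     1     2     1     4     2     5     4     7     5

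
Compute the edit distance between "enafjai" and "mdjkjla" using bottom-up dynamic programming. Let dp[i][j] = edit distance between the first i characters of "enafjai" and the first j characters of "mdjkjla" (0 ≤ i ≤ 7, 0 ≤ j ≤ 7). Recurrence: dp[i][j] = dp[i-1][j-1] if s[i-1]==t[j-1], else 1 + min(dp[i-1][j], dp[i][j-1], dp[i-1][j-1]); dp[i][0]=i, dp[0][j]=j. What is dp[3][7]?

6

   ''  m  d  j  k  j  l  a
''  0  1  2  3  4  5  6  7
 e  1  1  2  3  4  5  6  7
 n  2  2  2  3  4  5  6  7
 a  3  3  3  3  4  5  6  6
 f  4  4  4  4  4  5  6  7
 j  5  5  5  4  5  4  5  6
 a  6  6  6  5  5  5  5  5
 i  7  7  7  6  6  6  6  6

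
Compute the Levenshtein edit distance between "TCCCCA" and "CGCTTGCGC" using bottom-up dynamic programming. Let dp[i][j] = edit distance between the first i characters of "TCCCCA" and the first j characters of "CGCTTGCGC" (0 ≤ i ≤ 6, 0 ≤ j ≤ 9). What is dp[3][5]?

4

   ''  C  G  C  T  T  G  C  G  C
''  0  1  2  3  4  5  6  7  8  9
 T  1  1  2  3  3  4  5  6  7  8
 C  2  1  2  2  3  4  5  5  6  7
 C  3  2  2  2  3  4  5  5  6  6
 C  4  3  3  2  3  4  5  5  6  6
 C  5  4  4  3  3  4  5  5  6  6
 A  6  5  5  4  4  4  5  6  6  7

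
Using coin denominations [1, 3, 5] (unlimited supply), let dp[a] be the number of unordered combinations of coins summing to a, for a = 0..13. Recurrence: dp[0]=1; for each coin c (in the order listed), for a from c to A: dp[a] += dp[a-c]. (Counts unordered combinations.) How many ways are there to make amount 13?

after  coin     0     1     2     3     4     5     6     7     8     9    10    11    12    13
          1     1     1     1     1     1     1     1     1     1     1     1     1     1     1
          3     1     1     1     2     2     2     3     3     3     4     4     4     5     5
          5     1     1     1     2     2     3     4     4     5     6     7     8     9    10

10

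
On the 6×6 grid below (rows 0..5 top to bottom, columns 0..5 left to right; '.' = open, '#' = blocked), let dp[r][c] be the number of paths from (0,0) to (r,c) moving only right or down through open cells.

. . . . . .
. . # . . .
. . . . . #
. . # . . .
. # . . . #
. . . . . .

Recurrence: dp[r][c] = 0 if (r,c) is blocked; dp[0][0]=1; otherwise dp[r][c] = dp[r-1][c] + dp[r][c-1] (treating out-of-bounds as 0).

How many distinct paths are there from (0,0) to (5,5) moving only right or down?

r\c   0   1   2   3   4   5
  0   1   1   1   1   1   1
  1   1   2   0   1   2   3
  2   1   3   3   4   6   0
  3   1   4   0   4  10  10
  4   1   0   0   4  14   0
  5   1   1   1   5  19  19

19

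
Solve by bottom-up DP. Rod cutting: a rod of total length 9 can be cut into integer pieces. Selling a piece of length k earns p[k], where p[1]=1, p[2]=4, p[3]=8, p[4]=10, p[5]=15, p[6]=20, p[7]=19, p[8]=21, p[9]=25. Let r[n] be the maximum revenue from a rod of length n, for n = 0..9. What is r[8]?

   n    0    1    2    3    4    5    6    7    8    9
r[n]    0    1    4    8   10   15   20   21   24   28

24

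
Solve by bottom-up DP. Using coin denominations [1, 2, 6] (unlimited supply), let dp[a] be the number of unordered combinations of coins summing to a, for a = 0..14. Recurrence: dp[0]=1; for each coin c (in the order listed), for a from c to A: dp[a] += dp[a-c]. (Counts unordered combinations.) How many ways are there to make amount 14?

after  coin     0     1     2     3     4     5     6     7     8     9    10    11    12    13    14
          1     1     1     1     1     1     1     1     1     1     1     1     1     1     1     1
          2     1     1     2     2     3     3     4     4     5     5     6     6     7     7     8
          6     1     1     2     2     3     3     5     5     7     7     9     9    12    12    15

15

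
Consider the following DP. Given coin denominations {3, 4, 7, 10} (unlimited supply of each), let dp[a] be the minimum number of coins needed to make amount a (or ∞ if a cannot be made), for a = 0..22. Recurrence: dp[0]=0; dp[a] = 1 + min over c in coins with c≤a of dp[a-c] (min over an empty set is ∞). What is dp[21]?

 a  0  1  2  3  4  5  6  7  8  9 10 11 12 13 14 15 16 17 18 19 20 21 22
dp  0  -  -  1  1  -  2  1  2  3  1  2  3  2  2  3  3  2  3  4  2  3  4
(- denotes ∞ / unreachable)

3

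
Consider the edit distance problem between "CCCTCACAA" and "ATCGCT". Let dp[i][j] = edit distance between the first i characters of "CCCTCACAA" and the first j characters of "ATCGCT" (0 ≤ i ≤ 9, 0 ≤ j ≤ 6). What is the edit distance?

6

   ''  A  T  C  G  C  T
''  0  1  2  3  4  5  6
 C  1  1  2  2  3  4  5
 C  2  2  2  2  3  3  4
 C  3  3  3  2  3  3  4
 T  4  4  3  3  3  4  3
 C  5  5  4  3  4  3  4
 A  6  5  5  4  4  4  4
 C  7  6  6  5  5  4  5
 A  8  7  7  6  6  5  5
 A  9  8  8  7  7  6  6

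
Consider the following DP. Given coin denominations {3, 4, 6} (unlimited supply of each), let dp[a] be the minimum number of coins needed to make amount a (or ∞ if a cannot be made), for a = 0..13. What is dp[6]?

 a  0  1  2  3  4  5  6  7  8  9 10 11 12 13
dp  0  -  -  1  1  -  1  2  2  2  2  3  2  3
(- denotes ∞ / unreachable)

1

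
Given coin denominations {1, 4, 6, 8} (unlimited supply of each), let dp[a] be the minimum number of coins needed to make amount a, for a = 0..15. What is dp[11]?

3

 a  0  1  2  3  4  5  6  7  8  9 10 11 12 13 14 15
dp  0  1  2  3  1  2  1  2  1  2  2  3  2  3  2  3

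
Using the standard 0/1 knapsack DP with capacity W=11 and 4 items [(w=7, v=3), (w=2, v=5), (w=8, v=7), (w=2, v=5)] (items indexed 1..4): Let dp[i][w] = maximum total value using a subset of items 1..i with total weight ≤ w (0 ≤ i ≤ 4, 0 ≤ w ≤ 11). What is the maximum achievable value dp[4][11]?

13

i\w   0   1   2   3   4   5   6   7   8   9  10  11
  0   0   0   0   0   0   0   0   0   0   0   0   0
  1   0   0   0   0   0   0   0   3   3   3   3   3
  2   0   0   5   5   5   5   5   5   5   8   8   8
  3   0   0   5   5   5   5   5   5   7   8  12  12
  4   0   0   5   5  10  10  10  10  10  10  12  13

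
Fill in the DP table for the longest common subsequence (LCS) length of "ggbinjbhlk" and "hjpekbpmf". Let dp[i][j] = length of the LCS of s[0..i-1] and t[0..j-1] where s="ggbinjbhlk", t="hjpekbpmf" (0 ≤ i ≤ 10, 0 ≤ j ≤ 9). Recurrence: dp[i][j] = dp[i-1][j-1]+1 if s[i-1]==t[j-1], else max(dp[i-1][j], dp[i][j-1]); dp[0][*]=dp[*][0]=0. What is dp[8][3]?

   ''  h  j  p  e  k  b  p  m  f
''  0  0  0  0  0  0  0  0  0  0
 g  0  0  0  0  0  0  0  0  0  0
 g  0  0  0  0  0  0  0  0  0  0
 b  0  0  0  0  0  0  1  1  1  1
 i  0  0  0  0  0  0  1  1  1  1
 n  0  0  0  0  0  0  1  1  1  1
 j  0  0  1  1  1  1  1  1  1  1
 b  0  0  1  1  1  1  2  2  2  2
 h  0  1  1  1  1  1  2  2  2  2
 l  0  1  1  1  1  1  2  2  2  2
 k  0  1  1  1  1  2  2  2  2  2

1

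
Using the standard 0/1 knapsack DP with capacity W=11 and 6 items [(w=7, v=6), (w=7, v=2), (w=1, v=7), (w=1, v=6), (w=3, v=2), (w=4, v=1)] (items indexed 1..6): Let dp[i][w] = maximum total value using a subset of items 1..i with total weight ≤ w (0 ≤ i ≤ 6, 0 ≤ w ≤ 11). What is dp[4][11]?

19

i\w   0   1   2   3   4   5   6   7   8   9  10  11
  0   0   0   0   0   0   0   0   0   0   0   0   0
  1   0   0   0   0   0   0   0   6   6   6   6   6
  2   0   0   0   0   0   0   0   6   6   6   6   6
  3   0   7   7   7   7   7   7   7  13  13  13  13
  4   0   7  13  13  13  13  13  13  13  19  19  19
  5   0   7  13  13  13  15  15  15  15  19  19  19
  6   0   7  13  13  13  15  15  15  15  19  19  19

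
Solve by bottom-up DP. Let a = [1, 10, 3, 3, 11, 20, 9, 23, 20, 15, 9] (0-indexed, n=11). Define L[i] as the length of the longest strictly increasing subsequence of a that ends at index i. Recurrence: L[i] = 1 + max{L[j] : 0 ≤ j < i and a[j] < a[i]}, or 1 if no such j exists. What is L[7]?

5

   i    0    1    2    3    4    5    6    7    8    9   10
a[i]    1   10    3    3   11   20    9   23   20   15    9
L[i]    1    2    2    2    3    4    3    5    4    4    3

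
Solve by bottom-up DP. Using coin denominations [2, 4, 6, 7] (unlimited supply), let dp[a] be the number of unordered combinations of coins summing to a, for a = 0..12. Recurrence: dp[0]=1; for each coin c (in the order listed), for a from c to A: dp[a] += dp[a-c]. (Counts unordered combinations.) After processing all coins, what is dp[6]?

3

after  coin     0     1     2     3     4     5     6     7     8     9    10    11    12
          2     1     0     1     0     1     0     1     0     1     0     1     0     1
          4     1     0     1     0     2     0     2     0     3     0     3     0     4
          6     1     0     1     0     2     0     3     0     4     0     5     0     7
          7     1     0     1     0     2     0     3     1     4     1     5     2     7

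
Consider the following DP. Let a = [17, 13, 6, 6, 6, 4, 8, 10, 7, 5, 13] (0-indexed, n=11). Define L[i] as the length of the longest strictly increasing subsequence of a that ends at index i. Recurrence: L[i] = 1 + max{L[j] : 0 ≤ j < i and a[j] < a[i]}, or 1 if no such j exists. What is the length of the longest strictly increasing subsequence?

   i    0    1    2    3    4    5    6    7    8    9   10
a[i]   17   13    6    6    6    4    8   10    7    5   13
L[i]    1    1    1    1    1    1    2    3    2    2    4

4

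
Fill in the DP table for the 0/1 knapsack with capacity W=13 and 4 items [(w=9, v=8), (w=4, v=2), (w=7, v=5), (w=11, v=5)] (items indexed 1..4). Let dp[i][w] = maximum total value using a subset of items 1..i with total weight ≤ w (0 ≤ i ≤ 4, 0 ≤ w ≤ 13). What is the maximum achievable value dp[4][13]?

10

i\w   0   1   2   3   4   5   6   7   8   9  10  11  12  13
  0   0   0   0   0   0   0   0   0   0   0   0   0   0   0
  1   0   0   0   0   0   0   0   0   0   8   8   8   8   8
  2   0   0   0   0   2   2   2   2   2   8   8   8   8  10
  3   0   0   0   0   2   2   2   5   5   8   8   8   8  10
  4   0   0   0   0   2   2   2   5   5   8   8   8   8  10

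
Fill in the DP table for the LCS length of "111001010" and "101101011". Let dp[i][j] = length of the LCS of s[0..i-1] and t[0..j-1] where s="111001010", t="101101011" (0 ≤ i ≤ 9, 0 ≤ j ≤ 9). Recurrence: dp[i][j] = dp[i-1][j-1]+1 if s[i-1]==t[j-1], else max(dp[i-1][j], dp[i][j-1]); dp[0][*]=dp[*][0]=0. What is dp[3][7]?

   ''  1  0  1  1  0  1  0  1  1
''  0  0  0  0  0  0  0  0  0  0
 1  0  1  1  1  1  1  1  1  1  1
 1  0  1  1  2  2  2  2  2  2  2
 1  0  1  1  2  3  3  3  3  3  3
 0  0  1  2  2  3  4  4  4  4  4
 0  0  1  2  2  3  4  4  5  5  5
 1  0  1  2  3  3  4  5  5  6  6
 0  0  1  2  3  3  4  5  6  6  6
 1  0  1  2  3  4  4  5  6  7  7
 0  0  1  2  3  4  5  5  6  7  7

3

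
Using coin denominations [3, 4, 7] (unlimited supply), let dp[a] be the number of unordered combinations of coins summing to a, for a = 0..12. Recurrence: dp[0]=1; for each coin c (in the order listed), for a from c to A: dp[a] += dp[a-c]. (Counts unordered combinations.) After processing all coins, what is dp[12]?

after  coin     0     1     2     3     4     5     6     7     8     9    10    11    12
          3     1     0     0     1     0     0     1     0     0     1     0     0     1
          4     1     0     0     1     1     0     1     1     1     1     1     1     2
          7     1     0     0     1     1     0     1     2     1     1     2     2     2

2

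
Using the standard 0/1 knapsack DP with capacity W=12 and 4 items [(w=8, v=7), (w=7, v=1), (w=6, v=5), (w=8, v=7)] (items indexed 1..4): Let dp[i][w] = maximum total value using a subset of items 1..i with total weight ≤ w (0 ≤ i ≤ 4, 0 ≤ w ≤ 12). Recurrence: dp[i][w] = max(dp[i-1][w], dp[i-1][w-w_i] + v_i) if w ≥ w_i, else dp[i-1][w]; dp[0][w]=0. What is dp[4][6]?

5

i\w   0   1   2   3   4   5   6   7   8   9  10  11  12
  0   0   0   0   0   0   0   0   0   0   0   0   0   0
  1   0   0   0   0   0   0   0   0   7   7   7   7   7
  2   0   0   0   0   0   0   0   1   7   7   7   7   7
  3   0   0   0   0   0   0   5   5   7   7   7   7   7
  4   0   0   0   0   0   0   5   5   7   7   7   7   7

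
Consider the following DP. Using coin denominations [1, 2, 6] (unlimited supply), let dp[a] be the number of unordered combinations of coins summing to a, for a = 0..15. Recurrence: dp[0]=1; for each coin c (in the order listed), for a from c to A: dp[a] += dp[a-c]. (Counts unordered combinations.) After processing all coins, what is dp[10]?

9

after  coin     0     1     2     3     4     5     6     7     8     9    10    11    12    13    14    15
          1     1     1     1     1     1     1     1     1     1     1     1     1     1     1     1     1
          2     1     1     2     2     3     3     4     4     5     5     6     6     7     7     8     8
          6     1     1     2     2     3     3     5     5     7     7     9     9    12    12    15    15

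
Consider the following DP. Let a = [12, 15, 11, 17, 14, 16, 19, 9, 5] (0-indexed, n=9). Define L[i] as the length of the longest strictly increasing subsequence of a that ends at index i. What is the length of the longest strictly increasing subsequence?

4

   i    0    1    2    3    4    5    6    7    8
a[i]   12   15   11   17   14   16   19    9    5
L[i]    1    2    1    3    2    3    4    1    1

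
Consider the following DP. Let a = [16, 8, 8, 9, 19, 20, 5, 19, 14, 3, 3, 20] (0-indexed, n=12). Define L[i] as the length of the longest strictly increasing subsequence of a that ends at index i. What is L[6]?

1

   i    0    1    2    3    4    5    6    7    8    9   10   11
a[i]   16    8    8    9   19   20    5   19   14    3    3   20
L[i]    1    1    1    2    3    4    1    3    3    1    1    4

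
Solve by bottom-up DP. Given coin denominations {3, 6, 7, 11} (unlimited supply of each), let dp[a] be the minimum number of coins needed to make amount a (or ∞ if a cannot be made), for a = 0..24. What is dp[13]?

 a  0  1  2  3  4  5  6  7  8  9 10 11 12 13 14 15 16 17 18 19 20 21 22 23 24
dp  0  -  -  1  -  -  1  1  -  2  2  1  2  2  2  3  3  2  2  3  3  3  2  3  3
(- denotes ∞ / unreachable)

2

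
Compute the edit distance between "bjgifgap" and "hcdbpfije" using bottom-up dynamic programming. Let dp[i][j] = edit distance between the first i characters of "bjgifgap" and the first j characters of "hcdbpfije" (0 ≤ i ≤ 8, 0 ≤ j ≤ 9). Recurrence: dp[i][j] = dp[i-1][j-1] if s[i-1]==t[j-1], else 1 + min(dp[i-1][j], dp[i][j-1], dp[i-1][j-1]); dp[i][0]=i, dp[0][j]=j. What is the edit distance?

   ''  h  c  d  b  p  f  i  j  e
''  0  1  2  3  4  5  6  7  8  9
 b  1  1  2  3  3  4  5  6  7  8
 j  2  2  2  3  4  4  5  6  6  7
 g  3  3  3  3  4  5  5  6  7  7
 i  4  4  4  4  4  5  6  5  6  7
 f  5  5  5  5  5  5  5  6  6  7
 g  6  6  6  6  6  6  6  6  7  7
 a  7  7  7  7  7  7  7  7  7  8
 p  8  8  8  8  8  7  8  8  8  8

8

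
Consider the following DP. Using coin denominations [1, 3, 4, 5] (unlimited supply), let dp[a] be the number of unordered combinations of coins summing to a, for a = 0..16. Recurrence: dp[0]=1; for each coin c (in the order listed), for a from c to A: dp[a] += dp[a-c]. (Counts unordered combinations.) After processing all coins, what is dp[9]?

after  coin     0     1     2     3     4     5     6     7     8     9    10    11    12    13    14    15    16
          1     1     1     1     1     1     1     1     1     1     1     1     1     1     1     1     1     1
          3     1     1     1     2     2     2     3     3     3     4     4     4     5     5     5     6     6
          4     1     1     1     2     3     3     4     5     6     7     8     9    11    12    13    15    17
          5     1     1     1     2     3     4     5     6     8    10    12    14    17    20    23    27    31

10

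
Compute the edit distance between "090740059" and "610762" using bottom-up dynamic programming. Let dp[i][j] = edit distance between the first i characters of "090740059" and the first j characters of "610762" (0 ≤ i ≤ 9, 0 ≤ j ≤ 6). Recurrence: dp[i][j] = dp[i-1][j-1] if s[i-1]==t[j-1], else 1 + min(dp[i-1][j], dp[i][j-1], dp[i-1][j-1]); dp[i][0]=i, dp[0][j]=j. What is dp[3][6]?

   ''  6  1  0  7  6  2
''  0  1  2  3  4  5  6
 0  1  1  2  2  3  4  5
 9  2  2  2  3  3  4  5
 0  3  3  3  2  3  4  5
 7  4  4  4  3  2  3  4
 4  5  5  5  4  3  3  4
 0  6  6  6  5  4  4  4
 0  7  7  7  6  5  5  5
 5  8  8  8  7  6  6  6
 9  9  9  9  8  7  7  7

5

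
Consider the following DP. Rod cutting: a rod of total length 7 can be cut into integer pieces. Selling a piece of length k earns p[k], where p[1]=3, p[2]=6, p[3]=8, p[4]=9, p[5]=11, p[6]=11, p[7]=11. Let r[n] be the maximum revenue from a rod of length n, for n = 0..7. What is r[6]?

   n    0    1    2    3    4    5    6    7
r[n]    0    3    6    9   12   15   18   21

18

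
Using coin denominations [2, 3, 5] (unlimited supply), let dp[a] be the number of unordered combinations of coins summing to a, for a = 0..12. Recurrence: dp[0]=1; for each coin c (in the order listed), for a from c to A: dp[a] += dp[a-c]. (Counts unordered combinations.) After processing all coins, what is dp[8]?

after  coin     0     1     2     3     4     5     6     7     8     9    10    11    12
          2     1     0     1     0     1     0     1     0     1     0     1     0     1
          3     1     0     1     1     1     1     2     1     2     2     2     2     3
          5     1     0     1     1     1     2     2     2     3     3     4     4     5

3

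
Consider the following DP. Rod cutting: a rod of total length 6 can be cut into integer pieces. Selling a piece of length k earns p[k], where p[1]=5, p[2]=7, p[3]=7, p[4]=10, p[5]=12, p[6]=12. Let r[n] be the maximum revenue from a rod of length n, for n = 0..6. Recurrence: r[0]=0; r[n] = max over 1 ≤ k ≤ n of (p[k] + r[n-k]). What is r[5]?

   n    0    1    2    3    4    5    6
r[n]    0    5   10   15   20   25   30

25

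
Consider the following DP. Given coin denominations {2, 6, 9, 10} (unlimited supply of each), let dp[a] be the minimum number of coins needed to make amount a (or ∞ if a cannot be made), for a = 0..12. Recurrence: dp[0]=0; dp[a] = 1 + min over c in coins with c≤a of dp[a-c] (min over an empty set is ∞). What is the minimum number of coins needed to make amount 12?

 a  0  1  2  3  4  5  6  7  8  9 10 11 12
dp  0  -  1  -  2  -  1  -  2  1  1  2  2
(- denotes ∞ / unreachable)

2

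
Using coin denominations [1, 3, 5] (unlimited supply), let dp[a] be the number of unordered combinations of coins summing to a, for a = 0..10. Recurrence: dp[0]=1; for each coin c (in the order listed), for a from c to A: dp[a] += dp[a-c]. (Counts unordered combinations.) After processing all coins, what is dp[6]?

4

after  coin     0     1     2     3     4     5     6     7     8     9    10
          1     1     1     1     1     1     1     1     1     1     1     1
          3     1     1     1     2     2     2     3     3     3     4     4
          5     1     1     1     2     2     3     4     4     5     6     7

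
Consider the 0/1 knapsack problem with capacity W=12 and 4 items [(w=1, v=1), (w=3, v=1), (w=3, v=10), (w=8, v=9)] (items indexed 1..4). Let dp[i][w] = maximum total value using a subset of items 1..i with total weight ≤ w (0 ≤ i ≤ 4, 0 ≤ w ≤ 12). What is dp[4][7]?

12

i\w   0   1   2   3   4   5   6   7   8   9  10  11  12
  0   0   0   0   0   0   0   0   0   0   0   0   0   0
  1   0   1   1   1   1   1   1   1   1   1   1   1   1
  2   0   1   1   1   2   2   2   2   2   2   2   2   2
  3   0   1   1  10  11  11  11  12  12  12  12  12  12
  4   0   1   1  10  11  11  11  12  12  12  12  19  20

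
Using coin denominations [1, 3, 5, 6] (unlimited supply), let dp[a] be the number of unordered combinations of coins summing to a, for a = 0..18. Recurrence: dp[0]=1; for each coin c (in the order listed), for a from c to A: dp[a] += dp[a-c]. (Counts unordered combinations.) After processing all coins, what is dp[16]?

23

after  coin     0     1     2     3     4     5     6     7     8     9    10    11    12    13    14    15    16    17    18
          1     1     1     1     1     1     1     1     1     1     1     1     1     1     1     1     1     1     1     1
          3     1     1     1     2     2     2     3     3     3     4     4     4     5     5     5     6     6     6     7
          5     1     1     1     2     2     3     4     4     5     6     7     8     9    10    11    13    14    15    17
          6     1     1     1     2     2     3     5     5     6     8     9    11    14    15    17    21    23    26    31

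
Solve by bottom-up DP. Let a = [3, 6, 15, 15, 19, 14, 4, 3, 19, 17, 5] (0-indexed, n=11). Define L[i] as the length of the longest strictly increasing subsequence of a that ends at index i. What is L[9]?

4

   i    0    1    2    3    4    5    6    7    8    9   10
a[i]    3    6   15   15   19   14    4    3   19   17    5
L[i]    1    2    3    3    4    3    2    1    4    4    3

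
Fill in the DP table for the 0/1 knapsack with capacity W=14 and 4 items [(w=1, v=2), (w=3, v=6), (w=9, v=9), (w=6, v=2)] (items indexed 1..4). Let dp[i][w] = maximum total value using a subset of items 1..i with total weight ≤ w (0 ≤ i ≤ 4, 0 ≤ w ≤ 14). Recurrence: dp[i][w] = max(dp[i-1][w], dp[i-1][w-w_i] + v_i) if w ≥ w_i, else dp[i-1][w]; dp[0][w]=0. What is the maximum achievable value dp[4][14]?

17

i\w   0   1   2   3   4   5   6   7   8   9  10  11  12  13  14
  0   0   0   0   0   0   0   0   0   0   0   0   0   0   0   0
  1   0   2   2   2   2   2   2   2   2   2   2   2   2   2   2
  2   0   2   2   6   8   8   8   8   8   8   8   8   8   8   8
  3   0   2   2   6   8   8   8   8   8   9  11  11  15  17  17
  4   0   2   2   6   8   8   8   8   8   9  11  11  15  17  17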